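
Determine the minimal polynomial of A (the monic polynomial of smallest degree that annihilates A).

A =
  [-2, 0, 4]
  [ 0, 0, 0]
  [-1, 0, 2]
x^2

The characteristic polynomial is χ_A(x) = x^3, so the eigenvalues are known. The minimal polynomial is
  m_A(x) = Π_λ (x − λ)^{k_λ}
where k_λ is the size of the *largest* Jordan block for λ (equivalently, the smallest k with (A − λI)^k v = 0 for every generalised eigenvector v of λ).

  λ = 0: largest Jordan block has size 2, contributing (x − 0)^2

So m_A(x) = x^2 = x^2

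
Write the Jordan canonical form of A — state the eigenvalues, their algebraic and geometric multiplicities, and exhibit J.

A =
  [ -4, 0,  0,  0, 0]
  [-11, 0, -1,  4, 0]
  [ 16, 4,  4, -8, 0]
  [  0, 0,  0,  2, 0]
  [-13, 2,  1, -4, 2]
J_1(-4) ⊕ J_2(2) ⊕ J_1(2) ⊕ J_1(2)

The characteristic polynomial is
  det(x·I − A) = x^5 - 4*x^4 - 8*x^3 + 64*x^2 - 112*x + 64 = (x - 2)^4*(x + 4)

Eigenvalues and multiplicities (the geometric multiplicity of λ is n − rank(A − λI), which equals the number of Jordan blocks for λ):
  λ = -4: algebraic multiplicity = 1, geometric multiplicity = 1
  λ = 2: algebraic multiplicity = 4, geometric multiplicity = 3

Determining the block sizes for each eigenvalue:
  λ = -4: one block (gm = 1), so the single block has size am = 1 → block sizes [1]
  λ = 2: 3 blocks summing to 4 forces exactly one block of size 2 and the rest size 1 → block sizes [2, 1, 1]

Assembling the blocks gives a Jordan form
J =
  [-4, 0, 0, 0, 0]
  [ 0, 2, 1, 0, 0]
  [ 0, 0, 2, 0, 0]
  [ 0, 0, 0, 2, 0]
  [ 0, 0, 0, 0, 2]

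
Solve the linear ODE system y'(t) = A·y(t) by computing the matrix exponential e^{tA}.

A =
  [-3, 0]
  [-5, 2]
e^{tA} =
  [exp(-3*t), 0]
  [-exp(2*t) + exp(-3*t), exp(2*t)]

Strategy: write A = P · J · P⁻¹ where J is a Jordan canonical form, so e^{tA} = P · e^{tJ} · P⁻¹, and e^{tJ} can be computed block-by-block.

A has Jordan form
J =
  [-3, 0]
  [ 0, 2]
(up to reordering of blocks).

Per-block formulas:
  For a 1×1 block at λ = 2: exp(t · [2]) = [e^(2t)].
  For a 1×1 block at λ = -3: exp(t · [-3]) = [e^(-3t)].

After assembling e^{tJ} and conjugating by P, we get:

e^{tA} =
  [exp(-3*t), 0]
  [-exp(2*t) + exp(-3*t), exp(2*t)]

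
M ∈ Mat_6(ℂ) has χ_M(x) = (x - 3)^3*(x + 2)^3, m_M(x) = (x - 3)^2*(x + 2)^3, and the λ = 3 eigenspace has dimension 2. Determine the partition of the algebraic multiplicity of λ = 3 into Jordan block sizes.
Block sizes for λ = 3: [2, 1]

Step 1 — from the characteristic polynomial, algebraic multiplicity of λ = 3 is 3. From dim ker(M − (3)·I) = 2, there are exactly 2 Jordan blocks for λ = 3.
Step 2 — from the minimal polynomial, the factor (x − 3)^2 tells us the largest block for λ = 3 has size 2.
Step 3 — with total size 3, 2 blocks, and largest block 2, the block sizes (in nonincreasing order) are [2, 1].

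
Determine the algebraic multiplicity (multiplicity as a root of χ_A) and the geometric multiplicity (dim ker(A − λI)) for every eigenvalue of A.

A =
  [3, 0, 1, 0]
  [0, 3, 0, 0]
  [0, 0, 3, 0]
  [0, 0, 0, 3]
λ = 3: alg = 4, geom = 3

Step 1 — factor the characteristic polynomial to read off the algebraic multiplicities:
  χ_A(x) = (x - 3)^4

Step 2 — compute geometric multiplicities via the rank-nullity identity g(λ) = n − rank(A − λI):
  rank(A − (3)·I) = 1, so dim ker(A − (3)·I) = n − 1 = 3

Summary:
  λ = 3: algebraic multiplicity = 4, geometric multiplicity = 3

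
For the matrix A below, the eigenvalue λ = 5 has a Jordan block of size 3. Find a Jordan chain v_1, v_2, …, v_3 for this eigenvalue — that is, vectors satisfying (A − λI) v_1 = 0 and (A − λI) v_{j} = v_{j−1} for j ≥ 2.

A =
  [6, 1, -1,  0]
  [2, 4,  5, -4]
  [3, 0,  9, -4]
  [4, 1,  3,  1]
A Jordan chain for λ = 5 of length 3:
v_1 = (0, -1, -1, -1)ᵀ
v_2 = (1, 2, 3, 4)ᵀ
v_3 = (1, 0, 0, 0)ᵀ

Let N = A − (5)·I. We want v_3 with N^3 v_3 = 0 but N^2 v_3 ≠ 0; then v_{j-1} := N · v_j for j = 3, …, 2.

Pick v_3 = (1, 0, 0, 0)ᵀ.
Then v_2 = N · v_3 = (1, 2, 3, 4)ᵀ.
Then v_1 = N · v_2 = (0, -1, -1, -1)ᵀ.

Sanity check: (A − (5)·I) v_1 = (0, 0, 0, 0)ᵀ = 0. ✓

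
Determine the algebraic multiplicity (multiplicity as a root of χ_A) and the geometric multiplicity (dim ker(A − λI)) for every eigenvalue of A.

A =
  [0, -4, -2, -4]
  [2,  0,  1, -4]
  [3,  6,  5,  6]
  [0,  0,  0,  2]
λ = 1: alg = 1, geom = 1; λ = 2: alg = 3, geom = 2

Step 1 — factor the characteristic polynomial to read off the algebraic multiplicities:
  χ_A(x) = (x - 2)^3*(x - 1)

Step 2 — compute geometric multiplicities via the rank-nullity identity g(λ) = n − rank(A − λI):
  rank(A − (1)·I) = 3, so dim ker(A − (1)·I) = n − 3 = 1
  rank(A − (2)·I) = 2, so dim ker(A − (2)·I) = n − 2 = 2

Summary:
  λ = 1: algebraic multiplicity = 1, geometric multiplicity = 1
  λ = 2: algebraic multiplicity = 3, geometric multiplicity = 2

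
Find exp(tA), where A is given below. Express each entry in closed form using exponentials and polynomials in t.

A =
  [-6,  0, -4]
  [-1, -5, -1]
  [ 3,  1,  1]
e^{tA} =
  [2*t*exp(-4*t) - 2*exp(-2*t) + 3*exp(-4*t), 2*t*exp(-4*t) - exp(-2*t) + exp(-4*t), 2*t*exp(-4*t) - 3*exp(-2*t) + 3*exp(-4*t)]
  [-t*exp(-4*t), -t*exp(-4*t) + exp(-4*t), -t*exp(-4*t)]
  [-t*exp(-4*t) + 2*exp(-2*t) - 2*exp(-4*t), -t*exp(-4*t) + exp(-2*t) - exp(-4*t), -t*exp(-4*t) + 3*exp(-2*t) - 2*exp(-4*t)]

Strategy: write A = P · J · P⁻¹ where J is a Jordan canonical form, so e^{tA} = P · e^{tJ} · P⁻¹, and e^{tJ} can be computed block-by-block.

A has Jordan form
J =
  [-4,  1,  0]
  [ 0, -4,  0]
  [ 0,  0, -2]
(up to reordering of blocks).

Per-block formulas:
  For a 2×2 Jordan block J_2(-4): exp(t · J_2(-4)) = e^(-4t)·(I + t·N), where N is the 2×2 nilpotent shift.
  For a 1×1 block at λ = -2: exp(t · [-2]) = [e^(-2t)].

After assembling e^{tJ} and conjugating by P, we get:

e^{tA} =
  [2*t*exp(-4*t) - 2*exp(-2*t) + 3*exp(-4*t), 2*t*exp(-4*t) - exp(-2*t) + exp(-4*t), 2*t*exp(-4*t) - 3*exp(-2*t) + 3*exp(-4*t)]
  [-t*exp(-4*t), -t*exp(-4*t) + exp(-4*t), -t*exp(-4*t)]
  [-t*exp(-4*t) + 2*exp(-2*t) - 2*exp(-4*t), -t*exp(-4*t) + exp(-2*t) - exp(-4*t), -t*exp(-4*t) + 3*exp(-2*t) - 2*exp(-4*t)]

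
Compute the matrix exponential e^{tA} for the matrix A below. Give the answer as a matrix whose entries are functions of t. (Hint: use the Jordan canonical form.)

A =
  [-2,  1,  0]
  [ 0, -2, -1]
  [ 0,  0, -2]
e^{tA} =
  [exp(-2*t), t*exp(-2*t), -t^2*exp(-2*t)/2]
  [0, exp(-2*t), -t*exp(-2*t)]
  [0, 0, exp(-2*t)]

Strategy: write A = P · J · P⁻¹ where J is a Jordan canonical form, so e^{tA} = P · e^{tJ} · P⁻¹, and e^{tJ} can be computed block-by-block.

A has Jordan form
J =
  [-2,  1,  0]
  [ 0, -2,  1]
  [ 0,  0, -2]
(up to reordering of blocks).

Per-block formulas:
  For a 3×3 Jordan block J_3(-2): exp(t · J_3(-2)) = e^(-2t)·(I + t·N + (t^2/2)·N^2), where N is the 3×3 nilpotent shift.

After assembling e^{tJ} and conjugating by P, we get:

e^{tA} =
  [exp(-2*t), t*exp(-2*t), -t^2*exp(-2*t)/2]
  [0, exp(-2*t), -t*exp(-2*t)]
  [0, 0, exp(-2*t)]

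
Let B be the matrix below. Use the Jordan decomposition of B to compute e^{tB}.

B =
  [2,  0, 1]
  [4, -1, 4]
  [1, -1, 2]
e^{tB} =
  [t^2*exp(t) + t*exp(t) + exp(t), -t^2*exp(t)/2, t^2*exp(t) + t*exp(t)]
  [4*t*exp(t), -2*t*exp(t) + exp(t), 4*t*exp(t)]
  [-t^2*exp(t) + t*exp(t), t^2*exp(t)/2 - t*exp(t), -t^2*exp(t) + t*exp(t) + exp(t)]

Strategy: write B = P · J · P⁻¹ where J is a Jordan canonical form, so e^{tB} = P · e^{tJ} · P⁻¹, and e^{tJ} can be computed block-by-block.

B has Jordan form
J =
  [1, 1, 0]
  [0, 1, 1]
  [0, 0, 1]
(up to reordering of blocks).

Per-block formulas:
  For a 3×3 Jordan block J_3(1): exp(t · J_3(1)) = e^(1t)·(I + t·N + (t^2/2)·N^2), where N is the 3×3 nilpotent shift.

After assembling e^{tJ} and conjugating by P, we get:

e^{tB} =
  [t^2*exp(t) + t*exp(t) + exp(t), -t^2*exp(t)/2, t^2*exp(t) + t*exp(t)]
  [4*t*exp(t), -2*t*exp(t) + exp(t), 4*t*exp(t)]
  [-t^2*exp(t) + t*exp(t), t^2*exp(t)/2 - t*exp(t), -t^2*exp(t) + t*exp(t) + exp(t)]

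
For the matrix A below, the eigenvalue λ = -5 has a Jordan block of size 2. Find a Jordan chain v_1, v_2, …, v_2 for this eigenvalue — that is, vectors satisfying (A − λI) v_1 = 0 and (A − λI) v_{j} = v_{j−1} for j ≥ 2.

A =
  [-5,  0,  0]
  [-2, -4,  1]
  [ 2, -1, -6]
A Jordan chain for λ = -5 of length 2:
v_1 = (0, -2, 2)ᵀ
v_2 = (1, 0, 0)ᵀ

Let N = A − (-5)·I. We want v_2 with N^2 v_2 = 0 but N^1 v_2 ≠ 0; then v_{j-1} := N · v_j for j = 2, …, 2.

Pick v_2 = (1, 0, 0)ᵀ.
Then v_1 = N · v_2 = (0, -2, 2)ᵀ.

Sanity check: (A − (-5)·I) v_1 = (0, 0, 0)ᵀ = 0. ✓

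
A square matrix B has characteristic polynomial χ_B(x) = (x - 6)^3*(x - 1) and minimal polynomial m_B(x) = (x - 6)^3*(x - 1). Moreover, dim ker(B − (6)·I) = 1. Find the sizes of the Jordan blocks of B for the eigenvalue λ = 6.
Block sizes for λ = 6: [3]

Step 1 — from the characteristic polynomial, algebraic multiplicity of λ = 6 is 3. From dim ker(B − (6)·I) = 1, there are exactly 1 Jordan blocks for λ = 6.
Step 2 — from the minimal polynomial, the factor (x − 6)^3 tells us the largest block for λ = 6 has size 3.
Step 3 — with total size 3, 1 blocks, and largest block 3, the block sizes (in nonincreasing order) are [3].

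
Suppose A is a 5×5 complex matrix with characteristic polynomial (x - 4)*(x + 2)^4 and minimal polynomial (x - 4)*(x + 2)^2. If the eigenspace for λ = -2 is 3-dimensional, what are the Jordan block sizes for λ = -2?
Block sizes for λ = -2: [2, 1, 1]

Step 1 — from the characteristic polynomial, algebraic multiplicity of λ = -2 is 4. From dim ker(A − (-2)·I) = 3, there are exactly 3 Jordan blocks for λ = -2.
Step 2 — from the minimal polynomial, the factor (x + 2)^2 tells us the largest block for λ = -2 has size 2.
Step 3 — with total size 4, 3 blocks, and largest block 2, the block sizes (in nonincreasing order) are [2, 1, 1].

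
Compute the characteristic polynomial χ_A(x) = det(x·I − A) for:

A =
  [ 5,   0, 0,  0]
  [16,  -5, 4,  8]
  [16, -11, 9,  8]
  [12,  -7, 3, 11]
x^4 - 20*x^3 + 150*x^2 - 500*x + 625

Expanding det(x·I − A) (e.g. by cofactor expansion or by noting that A is similar to its Jordan form J, which has the same characteristic polynomial as A) gives
  χ_A(x) = x^4 - 20*x^3 + 150*x^2 - 500*x + 625
which factors as (x - 5)^4. The eigenvalues (with algebraic multiplicities) are λ = 5 with multiplicity 4.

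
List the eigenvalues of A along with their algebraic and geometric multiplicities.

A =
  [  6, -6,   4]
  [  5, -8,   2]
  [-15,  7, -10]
λ = -4: alg = 3, geom = 1

Step 1 — factor the characteristic polynomial to read off the algebraic multiplicities:
  χ_A(x) = (x + 4)^3

Step 2 — compute geometric multiplicities via the rank-nullity identity g(λ) = n − rank(A − λI):
  rank(A − (-4)·I) = 2, so dim ker(A − (-4)·I) = n − 2 = 1

Summary:
  λ = -4: algebraic multiplicity = 3, geometric multiplicity = 1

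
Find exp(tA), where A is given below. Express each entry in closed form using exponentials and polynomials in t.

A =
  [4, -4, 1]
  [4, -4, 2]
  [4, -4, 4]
e^{tA} =
  [-2*t*exp(2*t) + 3*exp(2*t) - 2, 2*t*exp(2*t) - 3*exp(2*t) + 3, -t*exp(2*t) + exp(2*t) - 1]
  [2*exp(2*t) - 2, 3 - 2*exp(2*t), exp(2*t) - 1]
  [4*t*exp(2*t), -4*t*exp(2*t), 2*t*exp(2*t) + exp(2*t)]

Strategy: write A = P · J · P⁻¹ where J is a Jordan canonical form, so e^{tA} = P · e^{tJ} · P⁻¹, and e^{tJ} can be computed block-by-block.

A has Jordan form
J =
  [0, 0, 0]
  [0, 2, 1]
  [0, 0, 2]
(up to reordering of blocks).

Per-block formulas:
  For a 1×1 block at λ = 0: exp(t · [0]) = [e^(0t)].
  For a 2×2 Jordan block J_2(2): exp(t · J_2(2)) = e^(2t)·(I + t·N), where N is the 2×2 nilpotent shift.

After assembling e^{tJ} and conjugating by P, we get:

e^{tA} =
  [-2*t*exp(2*t) + 3*exp(2*t) - 2, 2*t*exp(2*t) - 3*exp(2*t) + 3, -t*exp(2*t) + exp(2*t) - 1]
  [2*exp(2*t) - 2, 3 - 2*exp(2*t), exp(2*t) - 1]
  [4*t*exp(2*t), -4*t*exp(2*t), 2*t*exp(2*t) + exp(2*t)]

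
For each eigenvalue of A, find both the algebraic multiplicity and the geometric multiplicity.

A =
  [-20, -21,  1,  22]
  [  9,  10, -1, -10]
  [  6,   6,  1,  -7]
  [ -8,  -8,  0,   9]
λ = -3: alg = 1, geom = 1; λ = 1: alg = 3, geom = 1

Step 1 — factor the characteristic polynomial to read off the algebraic multiplicities:
  χ_A(x) = (x - 1)^3*(x + 3)

Step 2 — compute geometric multiplicities via the rank-nullity identity g(λ) = n − rank(A − λI):
  rank(A − (-3)·I) = 3, so dim ker(A − (-3)·I) = n − 3 = 1
  rank(A − (1)·I) = 3, so dim ker(A − (1)·I) = n − 3 = 1

Summary:
  λ = -3: algebraic multiplicity = 1, geometric multiplicity = 1
  λ = 1: algebraic multiplicity = 3, geometric multiplicity = 1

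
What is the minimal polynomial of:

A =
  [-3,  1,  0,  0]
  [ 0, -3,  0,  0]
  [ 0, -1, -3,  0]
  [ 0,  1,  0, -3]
x^2 + 6*x + 9

The characteristic polynomial is χ_A(x) = (x + 3)^4, so the eigenvalues are known. The minimal polynomial is
  m_A(x) = Π_λ (x − λ)^{k_λ}
where k_λ is the size of the *largest* Jordan block for λ (equivalently, the smallest k with (A − λI)^k v = 0 for every generalised eigenvector v of λ).

  λ = -3: largest Jordan block has size 2, contributing (x + 3)^2

So m_A(x) = (x + 3)^2 = x^2 + 6*x + 9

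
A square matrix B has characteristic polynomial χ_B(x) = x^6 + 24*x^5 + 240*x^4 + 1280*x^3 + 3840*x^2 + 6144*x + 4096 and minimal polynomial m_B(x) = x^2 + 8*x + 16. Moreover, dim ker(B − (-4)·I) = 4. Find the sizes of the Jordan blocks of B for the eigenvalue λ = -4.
Block sizes for λ = -4: [2, 2, 1, 1]

Step 1 — from the characteristic polynomial, algebraic multiplicity of λ = -4 is 6. From dim ker(B − (-4)·I) = 4, there are exactly 4 Jordan blocks for λ = -4.
Step 2 — from the minimal polynomial, the factor (x + 4)^2 tells us the largest block for λ = -4 has size 2.
Step 3 — with total size 6, 4 blocks, and largest block 2, the block sizes (in nonincreasing order) are [2, 2, 1, 1].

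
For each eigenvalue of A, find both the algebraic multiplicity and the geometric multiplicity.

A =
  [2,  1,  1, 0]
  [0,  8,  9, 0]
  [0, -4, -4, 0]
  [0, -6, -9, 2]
λ = 2: alg = 4, geom = 2

Step 1 — factor the characteristic polynomial to read off the algebraic multiplicities:
  χ_A(x) = (x - 2)^4

Step 2 — compute geometric multiplicities via the rank-nullity identity g(λ) = n − rank(A − λI):
  rank(A − (2)·I) = 2, so dim ker(A − (2)·I) = n − 2 = 2

Summary:
  λ = 2: algebraic multiplicity = 4, geometric multiplicity = 2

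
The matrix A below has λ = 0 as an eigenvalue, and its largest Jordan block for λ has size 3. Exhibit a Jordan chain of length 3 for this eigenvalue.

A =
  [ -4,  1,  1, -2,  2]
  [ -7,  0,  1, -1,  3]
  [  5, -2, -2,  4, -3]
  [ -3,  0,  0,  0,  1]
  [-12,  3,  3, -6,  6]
A Jordan chain for λ = 0 of length 3:
v_1 = (-4, 0, 8, 0, -12)ᵀ
v_2 = (-4, -7, 5, -3, -12)ᵀ
v_3 = (1, 0, 0, 0, 0)ᵀ

Let N = A − (0)·I. We want v_3 with N^3 v_3 = 0 but N^2 v_3 ≠ 0; then v_{j-1} := N · v_j for j = 3, …, 2.

Pick v_3 = (1, 0, 0, 0, 0)ᵀ.
Then v_2 = N · v_3 = (-4, -7, 5, -3, -12)ᵀ.
Then v_1 = N · v_2 = (-4, 0, 8, 0, -12)ᵀ.

Sanity check: (A − (0)·I) v_1 = (0, 0, 0, 0, 0)ᵀ = 0. ✓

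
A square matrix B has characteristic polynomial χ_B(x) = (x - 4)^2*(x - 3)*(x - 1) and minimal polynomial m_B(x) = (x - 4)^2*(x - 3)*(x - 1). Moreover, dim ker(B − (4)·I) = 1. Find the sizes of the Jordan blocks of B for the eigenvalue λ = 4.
Block sizes for λ = 4: [2]

Step 1 — from the characteristic polynomial, algebraic multiplicity of λ = 4 is 2. From dim ker(B − (4)·I) = 1, there are exactly 1 Jordan blocks for λ = 4.
Step 2 — from the minimal polynomial, the factor (x − 4)^2 tells us the largest block for λ = 4 has size 2.
Step 3 — with total size 2, 1 blocks, and largest block 2, the block sizes (in nonincreasing order) are [2].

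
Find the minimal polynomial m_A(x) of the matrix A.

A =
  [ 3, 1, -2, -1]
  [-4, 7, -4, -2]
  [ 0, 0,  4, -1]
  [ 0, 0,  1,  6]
x^3 - 15*x^2 + 75*x - 125

The characteristic polynomial is χ_A(x) = (x - 5)^4, so the eigenvalues are known. The minimal polynomial is
  m_A(x) = Π_λ (x − λ)^{k_λ}
where k_λ is the size of the *largest* Jordan block for λ (equivalently, the smallest k with (A − λI)^k v = 0 for every generalised eigenvector v of λ).

  λ = 5: largest Jordan block has size 3, contributing (x − 5)^3

So m_A(x) = (x - 5)^3 = x^3 - 15*x^2 + 75*x - 125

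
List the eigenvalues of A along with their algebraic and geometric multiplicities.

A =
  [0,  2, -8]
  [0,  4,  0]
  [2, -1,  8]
λ = 4: alg = 3, geom = 2

Step 1 — factor the characteristic polynomial to read off the algebraic multiplicities:
  χ_A(x) = (x - 4)^3

Step 2 — compute geometric multiplicities via the rank-nullity identity g(λ) = n − rank(A − λI):
  rank(A − (4)·I) = 1, so dim ker(A − (4)·I) = n − 1 = 2

Summary:
  λ = 4: algebraic multiplicity = 3, geometric multiplicity = 2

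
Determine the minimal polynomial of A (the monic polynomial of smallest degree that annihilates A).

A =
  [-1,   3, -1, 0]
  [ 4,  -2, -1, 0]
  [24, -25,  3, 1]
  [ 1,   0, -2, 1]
x^4 - x^3 - 18*x^2 + 52*x - 40

The characteristic polynomial is χ_A(x) = (x - 2)^3*(x + 5), so the eigenvalues are known. The minimal polynomial is
  m_A(x) = Π_λ (x − λ)^{k_λ}
where k_λ is the size of the *largest* Jordan block for λ (equivalently, the smallest k with (A − λI)^k v = 0 for every generalised eigenvector v of λ).

  λ = -5: largest Jordan block has size 1, contributing (x + 5)
  λ = 2: largest Jordan block has size 3, contributing (x − 2)^3

So m_A(x) = (x - 2)^3*(x + 5) = x^4 - x^3 - 18*x^2 + 52*x - 40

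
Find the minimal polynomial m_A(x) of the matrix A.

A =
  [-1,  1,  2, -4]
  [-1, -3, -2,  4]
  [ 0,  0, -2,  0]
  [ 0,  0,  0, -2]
x^2 + 4*x + 4

The characteristic polynomial is χ_A(x) = (x + 2)^4, so the eigenvalues are known. The minimal polynomial is
  m_A(x) = Π_λ (x − λ)^{k_λ}
where k_λ is the size of the *largest* Jordan block for λ (equivalently, the smallest k with (A − λI)^k v = 0 for every generalised eigenvector v of λ).

  λ = -2: largest Jordan block has size 2, contributing (x + 2)^2

So m_A(x) = (x + 2)^2 = x^2 + 4*x + 4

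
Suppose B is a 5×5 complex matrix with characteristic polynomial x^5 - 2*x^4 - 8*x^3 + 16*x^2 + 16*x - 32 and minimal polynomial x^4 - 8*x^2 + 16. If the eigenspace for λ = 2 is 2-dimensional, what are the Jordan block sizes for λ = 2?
Block sizes for λ = 2: [2, 1]

Step 1 — from the characteristic polynomial, algebraic multiplicity of λ = 2 is 3. From dim ker(B − (2)·I) = 2, there are exactly 2 Jordan blocks for λ = 2.
Step 2 — from the minimal polynomial, the factor (x − 2)^2 tells us the largest block for λ = 2 has size 2.
Step 3 — with total size 3, 2 blocks, and largest block 2, the block sizes (in nonincreasing order) are [2, 1].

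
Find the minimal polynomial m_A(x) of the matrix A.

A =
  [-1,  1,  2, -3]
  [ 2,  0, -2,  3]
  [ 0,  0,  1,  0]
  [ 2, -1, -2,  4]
x^2 - 2*x + 1

The characteristic polynomial is χ_A(x) = (x - 1)^4, so the eigenvalues are known. The minimal polynomial is
  m_A(x) = Π_λ (x − λ)^{k_λ}
where k_λ is the size of the *largest* Jordan block for λ (equivalently, the smallest k with (A − λI)^k v = 0 for every generalised eigenvector v of λ).

  λ = 1: largest Jordan block has size 2, contributing (x − 1)^2

So m_A(x) = (x - 1)^2 = x^2 - 2*x + 1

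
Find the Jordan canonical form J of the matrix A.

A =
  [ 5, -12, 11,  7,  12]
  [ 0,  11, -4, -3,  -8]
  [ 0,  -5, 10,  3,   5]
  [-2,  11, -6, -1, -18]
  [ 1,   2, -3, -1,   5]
J_3(6) ⊕ J_2(6)

The characteristic polynomial is
  det(x·I − A) = x^5 - 30*x^4 + 360*x^3 - 2160*x^2 + 6480*x - 7776 = (x - 6)^5

Eigenvalues and multiplicities (the geometric multiplicity of λ is n − rank(A − λI), which equals the number of Jordan blocks for λ):
  λ = 6: algebraic multiplicity = 5, geometric multiplicity = 2

Determining the block sizes for each eigenvalue:
  λ = 6: with am = 5 and gm = 2, the partition is not yet determined (e.g. several partitions of 5 into 2 parts exist). Let N = A − (6)·I. Computing rank(N^1) = 3, rank(N^2) = 1, rank(N^3) = 0; the number of blocks of size ≥ j is rank(N^{j−1}) − rank(N^j), giving [2, 2, 1]. So we have 1 block(s) of size 3, 1 block(s) of size 2 → block sizes [3, 2]

Assembling the blocks gives a Jordan form
J =
  [6, 1, 0, 0, 0]
  [0, 6, 1, 0, 0]
  [0, 0, 6, 0, 0]
  [0, 0, 0, 6, 1]
  [0, 0, 0, 0, 6]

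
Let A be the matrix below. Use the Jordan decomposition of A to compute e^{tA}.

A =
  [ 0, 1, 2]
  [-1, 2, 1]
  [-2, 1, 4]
e^{tA} =
  [-t^2*exp(2*t)/2 - 2*t*exp(2*t) + exp(2*t), t*exp(2*t), t^2*exp(2*t)/2 + 2*t*exp(2*t)]
  [-t*exp(2*t), exp(2*t), t*exp(2*t)]
  [-t^2*exp(2*t)/2 - 2*t*exp(2*t), t*exp(2*t), t^2*exp(2*t)/2 + 2*t*exp(2*t) + exp(2*t)]

Strategy: write A = P · J · P⁻¹ where J is a Jordan canonical form, so e^{tA} = P · e^{tJ} · P⁻¹, and e^{tJ} can be computed block-by-block.

A has Jordan form
J =
  [2, 1, 0]
  [0, 2, 1]
  [0, 0, 2]
(up to reordering of blocks).

Per-block formulas:
  For a 3×3 Jordan block J_3(2): exp(t · J_3(2)) = e^(2t)·(I + t·N + (t^2/2)·N^2), where N is the 3×3 nilpotent shift.

After assembling e^{tJ} and conjugating by P, we get:

e^{tA} =
  [-t^2*exp(2*t)/2 - 2*t*exp(2*t) + exp(2*t), t*exp(2*t), t^2*exp(2*t)/2 + 2*t*exp(2*t)]
  [-t*exp(2*t), exp(2*t), t*exp(2*t)]
  [-t^2*exp(2*t)/2 - 2*t*exp(2*t), t*exp(2*t), t^2*exp(2*t)/2 + 2*t*exp(2*t) + exp(2*t)]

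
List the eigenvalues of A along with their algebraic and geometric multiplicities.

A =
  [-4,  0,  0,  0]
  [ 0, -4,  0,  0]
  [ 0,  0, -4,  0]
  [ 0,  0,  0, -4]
λ = -4: alg = 4, geom = 4

Step 1 — factor the characteristic polynomial to read off the algebraic multiplicities:
  χ_A(x) = (x + 4)^4

Step 2 — compute geometric multiplicities via the rank-nullity identity g(λ) = n − rank(A − λI):
  rank(A − (-4)·I) = 0, so dim ker(A − (-4)·I) = n − 0 = 4

Summary:
  λ = -4: algebraic multiplicity = 4, geometric multiplicity = 4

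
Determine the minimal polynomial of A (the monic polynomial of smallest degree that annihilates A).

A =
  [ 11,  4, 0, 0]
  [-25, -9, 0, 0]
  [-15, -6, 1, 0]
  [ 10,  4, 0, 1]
x^2 - 2*x + 1

The characteristic polynomial is χ_A(x) = (x - 1)^4, so the eigenvalues are known. The minimal polynomial is
  m_A(x) = Π_λ (x − λ)^{k_λ}
where k_λ is the size of the *largest* Jordan block for λ (equivalently, the smallest k with (A − λI)^k v = 0 for every generalised eigenvector v of λ).

  λ = 1: largest Jordan block has size 2, contributing (x − 1)^2

So m_A(x) = (x - 1)^2 = x^2 - 2*x + 1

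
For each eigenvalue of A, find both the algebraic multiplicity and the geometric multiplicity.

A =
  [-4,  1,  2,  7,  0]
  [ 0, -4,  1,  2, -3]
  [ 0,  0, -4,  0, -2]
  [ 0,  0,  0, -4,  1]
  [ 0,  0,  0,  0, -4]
λ = -4: alg = 5, geom = 2

Step 1 — factor the characteristic polynomial to read off the algebraic multiplicities:
  χ_A(x) = (x + 4)^5

Step 2 — compute geometric multiplicities via the rank-nullity identity g(λ) = n − rank(A − λI):
  rank(A − (-4)·I) = 3, so dim ker(A − (-4)·I) = n − 3 = 2

Summary:
  λ = -4: algebraic multiplicity = 5, geometric multiplicity = 2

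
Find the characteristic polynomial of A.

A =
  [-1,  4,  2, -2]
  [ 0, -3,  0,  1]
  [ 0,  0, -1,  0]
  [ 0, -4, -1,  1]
x^4 + 4*x^3 + 6*x^2 + 4*x + 1

Expanding det(x·I − A) (e.g. by cofactor expansion or by noting that A is similar to its Jordan form J, which has the same characteristic polynomial as A) gives
  χ_A(x) = x^4 + 4*x^3 + 6*x^2 + 4*x + 1
which factors as (x + 1)^4. The eigenvalues (with algebraic multiplicities) are λ = -1 with multiplicity 4.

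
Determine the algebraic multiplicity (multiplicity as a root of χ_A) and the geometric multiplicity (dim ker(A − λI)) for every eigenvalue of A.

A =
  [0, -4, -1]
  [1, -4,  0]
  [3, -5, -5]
λ = -3: alg = 3, geom = 1

Step 1 — factor the characteristic polynomial to read off the algebraic multiplicities:
  χ_A(x) = (x + 3)^3

Step 2 — compute geometric multiplicities via the rank-nullity identity g(λ) = n − rank(A − λI):
  rank(A − (-3)·I) = 2, so dim ker(A − (-3)·I) = n − 2 = 1

Summary:
  λ = -3: algebraic multiplicity = 3, geometric multiplicity = 1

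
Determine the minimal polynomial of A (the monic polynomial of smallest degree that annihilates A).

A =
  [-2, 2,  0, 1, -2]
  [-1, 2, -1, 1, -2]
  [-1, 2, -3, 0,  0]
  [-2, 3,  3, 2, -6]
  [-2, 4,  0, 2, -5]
x^4 + 5*x^3 + 9*x^2 + 7*x + 2

The characteristic polynomial is χ_A(x) = (x + 1)^4*(x + 2), so the eigenvalues are known. The minimal polynomial is
  m_A(x) = Π_λ (x − λ)^{k_λ}
where k_λ is the size of the *largest* Jordan block for λ (equivalently, the smallest k with (A − λI)^k v = 0 for every generalised eigenvector v of λ).

  λ = -2: largest Jordan block has size 1, contributing (x + 2)
  λ = -1: largest Jordan block has size 3, contributing (x + 1)^3

So m_A(x) = (x + 1)^3*(x + 2) = x^4 + 5*x^3 + 9*x^2 + 7*x + 2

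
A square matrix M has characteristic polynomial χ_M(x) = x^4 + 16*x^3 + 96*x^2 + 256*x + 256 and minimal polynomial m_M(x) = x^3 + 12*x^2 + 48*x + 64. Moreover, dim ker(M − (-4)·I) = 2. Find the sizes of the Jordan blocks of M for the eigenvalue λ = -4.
Block sizes for λ = -4: [3, 1]

Step 1 — from the characteristic polynomial, algebraic multiplicity of λ = -4 is 4. From dim ker(M − (-4)·I) = 2, there are exactly 2 Jordan blocks for λ = -4.
Step 2 — from the minimal polynomial, the factor (x + 4)^3 tells us the largest block for λ = -4 has size 3.
Step 3 — with total size 4, 2 blocks, and largest block 3, the block sizes (in nonincreasing order) are [3, 1].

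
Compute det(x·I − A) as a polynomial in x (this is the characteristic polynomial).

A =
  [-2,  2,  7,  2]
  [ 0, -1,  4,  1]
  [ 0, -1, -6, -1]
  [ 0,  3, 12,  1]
x^4 + 8*x^3 + 24*x^2 + 32*x + 16

Expanding det(x·I − A) (e.g. by cofactor expansion or by noting that A is similar to its Jordan form J, which has the same characteristic polynomial as A) gives
  χ_A(x) = x^4 + 8*x^3 + 24*x^2 + 32*x + 16
which factors as (x + 2)^4. The eigenvalues (with algebraic multiplicities) are λ = -2 with multiplicity 4.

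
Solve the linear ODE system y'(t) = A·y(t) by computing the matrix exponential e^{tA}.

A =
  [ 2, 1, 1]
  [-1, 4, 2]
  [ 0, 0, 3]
e^{tA} =
  [-t*exp(3*t) + exp(3*t), t*exp(3*t), t^2*exp(3*t)/2 + t*exp(3*t)]
  [-t*exp(3*t), t*exp(3*t) + exp(3*t), t^2*exp(3*t)/2 + 2*t*exp(3*t)]
  [0, 0, exp(3*t)]

Strategy: write A = P · J · P⁻¹ where J is a Jordan canonical form, so e^{tA} = P · e^{tJ} · P⁻¹, and e^{tJ} can be computed block-by-block.

A has Jordan form
J =
  [3, 1, 0]
  [0, 3, 1]
  [0, 0, 3]
(up to reordering of blocks).

Per-block formulas:
  For a 3×3 Jordan block J_3(3): exp(t · J_3(3)) = e^(3t)·(I + t·N + (t^2/2)·N^2), where N is the 3×3 nilpotent shift.

After assembling e^{tJ} and conjugating by P, we get:

e^{tA} =
  [-t*exp(3*t) + exp(3*t), t*exp(3*t), t^2*exp(3*t)/2 + t*exp(3*t)]
  [-t*exp(3*t), t*exp(3*t) + exp(3*t), t^2*exp(3*t)/2 + 2*t*exp(3*t)]
  [0, 0, exp(3*t)]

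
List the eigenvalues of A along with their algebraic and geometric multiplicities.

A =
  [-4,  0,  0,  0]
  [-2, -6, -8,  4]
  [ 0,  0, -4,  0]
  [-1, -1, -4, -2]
λ = -4: alg = 4, geom = 3

Step 1 — factor the characteristic polynomial to read off the algebraic multiplicities:
  χ_A(x) = (x + 4)^4

Step 2 — compute geometric multiplicities via the rank-nullity identity g(λ) = n − rank(A − λI):
  rank(A − (-4)·I) = 1, so dim ker(A − (-4)·I) = n − 1 = 3

Summary:
  λ = -4: algebraic multiplicity = 4, geometric multiplicity = 3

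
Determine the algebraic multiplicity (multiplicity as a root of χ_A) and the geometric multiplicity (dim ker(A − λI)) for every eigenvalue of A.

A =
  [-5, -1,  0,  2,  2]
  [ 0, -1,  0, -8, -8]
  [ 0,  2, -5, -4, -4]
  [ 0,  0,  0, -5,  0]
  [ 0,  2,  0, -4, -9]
λ = -5: alg = 5, geom = 4

Step 1 — factor the characteristic polynomial to read off the algebraic multiplicities:
  χ_A(x) = (x + 5)^5

Step 2 — compute geometric multiplicities via the rank-nullity identity g(λ) = n − rank(A − λI):
  rank(A − (-5)·I) = 1, so dim ker(A − (-5)·I) = n − 1 = 4

Summary:
  λ = -5: algebraic multiplicity = 5, geometric multiplicity = 4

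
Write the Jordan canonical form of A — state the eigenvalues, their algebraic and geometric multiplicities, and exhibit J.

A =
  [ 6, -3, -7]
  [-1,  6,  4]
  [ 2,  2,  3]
J_3(5)

The characteristic polynomial is
  det(x·I − A) = x^3 - 15*x^2 + 75*x - 125 = (x - 5)^3

Eigenvalues and multiplicities (the geometric multiplicity of λ is n − rank(A − λI), which equals the number of Jordan blocks for λ):
  λ = 5: algebraic multiplicity = 3, geometric multiplicity = 1

Determining the block sizes for each eigenvalue:
  λ = 5: one block (gm = 1), so the single block has size am = 3 → block sizes [3]

Assembling the blocks gives a Jordan form
J =
  [5, 1, 0]
  [0, 5, 1]
  [0, 0, 5]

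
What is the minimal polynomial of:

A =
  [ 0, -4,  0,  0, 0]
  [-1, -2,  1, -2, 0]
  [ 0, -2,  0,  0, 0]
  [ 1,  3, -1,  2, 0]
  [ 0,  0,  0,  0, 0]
x^3

The characteristic polynomial is χ_A(x) = x^5, so the eigenvalues are known. The minimal polynomial is
  m_A(x) = Π_λ (x − λ)^{k_λ}
where k_λ is the size of the *largest* Jordan block for λ (equivalently, the smallest k with (A − λI)^k v = 0 for every generalised eigenvector v of λ).

  λ = 0: largest Jordan block has size 3, contributing (x − 0)^3

So m_A(x) = x^3 = x^3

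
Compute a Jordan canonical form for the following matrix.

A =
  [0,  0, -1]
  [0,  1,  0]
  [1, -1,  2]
J_3(1)

The characteristic polynomial is
  det(x·I − A) = x^3 - 3*x^2 + 3*x - 1 = (x - 1)^3

Eigenvalues and multiplicities (the geometric multiplicity of λ is n − rank(A − λI), which equals the number of Jordan blocks for λ):
  λ = 1: algebraic multiplicity = 3, geometric multiplicity = 1

Determining the block sizes for each eigenvalue:
  λ = 1: one block (gm = 1), so the single block has size am = 3 → block sizes [3]

Assembling the blocks gives a Jordan form
J =
  [1, 1, 0]
  [0, 1, 1]
  [0, 0, 1]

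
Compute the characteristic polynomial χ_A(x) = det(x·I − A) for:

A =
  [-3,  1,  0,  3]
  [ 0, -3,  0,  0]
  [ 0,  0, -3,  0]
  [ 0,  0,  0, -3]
x^4 + 12*x^3 + 54*x^2 + 108*x + 81

Expanding det(x·I − A) (e.g. by cofactor expansion or by noting that A is similar to its Jordan form J, which has the same characteristic polynomial as A) gives
  χ_A(x) = x^4 + 12*x^3 + 54*x^2 + 108*x + 81
which factors as (x + 3)^4. The eigenvalues (with algebraic multiplicities) are λ = -3 with multiplicity 4.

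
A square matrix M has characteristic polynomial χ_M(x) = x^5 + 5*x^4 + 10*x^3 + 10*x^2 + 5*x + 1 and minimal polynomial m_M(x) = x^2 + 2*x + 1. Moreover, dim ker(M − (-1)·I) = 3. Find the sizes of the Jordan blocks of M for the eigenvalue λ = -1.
Block sizes for λ = -1: [2, 2, 1]

Step 1 — from the characteristic polynomial, algebraic multiplicity of λ = -1 is 5. From dim ker(M − (-1)·I) = 3, there are exactly 3 Jordan blocks for λ = -1.
Step 2 — from the minimal polynomial, the factor (x + 1)^2 tells us the largest block for λ = -1 has size 2.
Step 3 — with total size 5, 3 blocks, and largest block 2, the block sizes (in nonincreasing order) are [2, 2, 1].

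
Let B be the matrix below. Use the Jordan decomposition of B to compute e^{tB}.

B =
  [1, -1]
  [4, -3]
e^{tB} =
  [2*t*exp(-t) + exp(-t), -t*exp(-t)]
  [4*t*exp(-t), -2*t*exp(-t) + exp(-t)]

Strategy: write B = P · J · P⁻¹ where J is a Jordan canonical form, so e^{tB} = P · e^{tJ} · P⁻¹, and e^{tJ} can be computed block-by-block.

B has Jordan form
J =
  [-1,  1]
  [ 0, -1]
(up to reordering of blocks).

Per-block formulas:
  For a 2×2 Jordan block J_2(-1): exp(t · J_2(-1)) = e^(-1t)·(I + t·N), where N is the 2×2 nilpotent shift.

After assembling e^{tJ} and conjugating by P, we get:

e^{tB} =
  [2*t*exp(-t) + exp(-t), -t*exp(-t)]
  [4*t*exp(-t), -2*t*exp(-t) + exp(-t)]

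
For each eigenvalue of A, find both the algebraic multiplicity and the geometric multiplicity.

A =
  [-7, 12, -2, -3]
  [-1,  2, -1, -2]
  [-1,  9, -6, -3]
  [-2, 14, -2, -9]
λ = -5: alg = 4, geom = 2

Step 1 — factor the characteristic polynomial to read off the algebraic multiplicities:
  χ_A(x) = (x + 5)^4

Step 2 — compute geometric multiplicities via the rank-nullity identity g(λ) = n − rank(A − λI):
  rank(A − (-5)·I) = 2, so dim ker(A − (-5)·I) = n − 2 = 2

Summary:
  λ = -5: algebraic multiplicity = 4, geometric multiplicity = 2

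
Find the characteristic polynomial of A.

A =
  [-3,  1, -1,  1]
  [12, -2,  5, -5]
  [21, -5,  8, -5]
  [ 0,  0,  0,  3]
x^4 - 6*x^3 + 9*x^2

Expanding det(x·I − A) (e.g. by cofactor expansion or by noting that A is similar to its Jordan form J, which has the same characteristic polynomial as A) gives
  χ_A(x) = x^4 - 6*x^3 + 9*x^2
which factors as x^2*(x - 3)^2. The eigenvalues (with algebraic multiplicities) are λ = 0 with multiplicity 2, λ = 3 with multiplicity 2.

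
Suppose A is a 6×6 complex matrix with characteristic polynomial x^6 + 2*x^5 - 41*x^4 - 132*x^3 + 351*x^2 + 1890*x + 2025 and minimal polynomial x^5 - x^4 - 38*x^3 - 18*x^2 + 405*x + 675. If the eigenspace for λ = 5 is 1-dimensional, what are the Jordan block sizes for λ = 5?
Block sizes for λ = 5: [2]

Step 1 — from the characteristic polynomial, algebraic multiplicity of λ = 5 is 2. From dim ker(A − (5)·I) = 1, there are exactly 1 Jordan blocks for λ = 5.
Step 2 — from the minimal polynomial, the factor (x − 5)^2 tells us the largest block for λ = 5 has size 2.
Step 3 — with total size 2, 1 blocks, and largest block 2, the block sizes (in nonincreasing order) are [2].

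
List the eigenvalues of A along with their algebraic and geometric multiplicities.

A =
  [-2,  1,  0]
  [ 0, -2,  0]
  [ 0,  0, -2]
λ = -2: alg = 3, geom = 2

Step 1 — factor the characteristic polynomial to read off the algebraic multiplicities:
  χ_A(x) = (x + 2)^3

Step 2 — compute geometric multiplicities via the rank-nullity identity g(λ) = n − rank(A − λI):
  rank(A − (-2)·I) = 1, so dim ker(A − (-2)·I) = n − 1 = 2

Summary:
  λ = -2: algebraic multiplicity = 3, geometric multiplicity = 2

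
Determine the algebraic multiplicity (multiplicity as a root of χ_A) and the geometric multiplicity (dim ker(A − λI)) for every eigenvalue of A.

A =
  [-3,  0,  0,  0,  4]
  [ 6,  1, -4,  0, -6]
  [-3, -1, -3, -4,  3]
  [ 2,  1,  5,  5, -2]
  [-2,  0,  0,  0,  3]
λ = -1: alg = 1, geom = 1; λ = 1: alg = 4, geom = 2

Step 1 — factor the characteristic polynomial to read off the algebraic multiplicities:
  χ_A(x) = (x - 1)^4*(x + 1)

Step 2 — compute geometric multiplicities via the rank-nullity identity g(λ) = n − rank(A − λI):
  rank(A − (-1)·I) = 4, so dim ker(A − (-1)·I) = n − 4 = 1
  rank(A − (1)·I) = 3, so dim ker(A − (1)·I) = n − 3 = 2

Summary:
  λ = -1: algebraic multiplicity = 1, geometric multiplicity = 1
  λ = 1: algebraic multiplicity = 4, geometric multiplicity = 2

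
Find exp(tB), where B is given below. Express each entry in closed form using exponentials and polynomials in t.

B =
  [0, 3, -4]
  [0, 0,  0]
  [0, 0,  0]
e^{tB} =
  [1, 3*t, -4*t]
  [0, 1, 0]
  [0, 0, 1]

Strategy: write B = P · J · P⁻¹ where J is a Jordan canonical form, so e^{tB} = P · e^{tJ} · P⁻¹, and e^{tJ} can be computed block-by-block.

B has Jordan form
J =
  [0, 1, 0]
  [0, 0, 0]
  [0, 0, 0]
(up to reordering of blocks).

Per-block formulas:
  For a 2×2 Jordan block J_2(0): exp(t · J_2(0)) = e^(0t)·(I + t·N), where N is the 2×2 nilpotent shift.
  For a 1×1 block at λ = 0: exp(t · [0]) = [e^(0t)].

After assembling e^{tJ} and conjugating by P, we get:

e^{tB} =
  [1, 3*t, -4*t]
  [0, 1, 0]
  [0, 0, 1]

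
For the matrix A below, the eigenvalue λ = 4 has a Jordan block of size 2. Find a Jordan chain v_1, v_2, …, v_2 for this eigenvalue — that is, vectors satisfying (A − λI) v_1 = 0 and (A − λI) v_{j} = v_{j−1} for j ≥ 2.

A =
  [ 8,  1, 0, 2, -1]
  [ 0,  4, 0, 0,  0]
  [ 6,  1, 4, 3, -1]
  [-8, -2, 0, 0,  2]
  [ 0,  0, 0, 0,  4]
A Jordan chain for λ = 4 of length 2:
v_1 = (4, 0, 6, -8, 0)ᵀ
v_2 = (1, 0, 0, 0, 0)ᵀ

Let N = A − (4)·I. We want v_2 with N^2 v_2 = 0 but N^1 v_2 ≠ 0; then v_{j-1} := N · v_j for j = 2, …, 2.

Pick v_2 = (1, 0, 0, 0, 0)ᵀ.
Then v_1 = N · v_2 = (4, 0, 6, -8, 0)ᵀ.

Sanity check: (A − (4)·I) v_1 = (0, 0, 0, 0, 0)ᵀ = 0. ✓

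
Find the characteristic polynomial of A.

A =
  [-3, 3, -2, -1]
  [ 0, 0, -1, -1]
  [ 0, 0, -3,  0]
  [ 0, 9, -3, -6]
x^4 + 12*x^3 + 54*x^2 + 108*x + 81

Expanding det(x·I − A) (e.g. by cofactor expansion or by noting that A is similar to its Jordan form J, which has the same characteristic polynomial as A) gives
  χ_A(x) = x^4 + 12*x^3 + 54*x^2 + 108*x + 81
which factors as (x + 3)^4. The eigenvalues (with algebraic multiplicities) are λ = -3 with multiplicity 4.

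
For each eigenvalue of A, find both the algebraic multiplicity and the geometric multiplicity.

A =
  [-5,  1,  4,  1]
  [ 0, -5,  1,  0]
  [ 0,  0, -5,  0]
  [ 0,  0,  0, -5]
λ = -5: alg = 4, geom = 2

Step 1 — factor the characteristic polynomial to read off the algebraic multiplicities:
  χ_A(x) = (x + 5)^4

Step 2 — compute geometric multiplicities via the rank-nullity identity g(λ) = n − rank(A − λI):
  rank(A − (-5)·I) = 2, so dim ker(A − (-5)·I) = n − 2 = 2

Summary:
  λ = -5: algebraic multiplicity = 4, geometric multiplicity = 2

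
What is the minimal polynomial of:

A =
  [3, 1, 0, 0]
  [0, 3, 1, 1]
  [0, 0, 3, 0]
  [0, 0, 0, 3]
x^3 - 9*x^2 + 27*x - 27

The characteristic polynomial is χ_A(x) = (x - 3)^4, so the eigenvalues are known. The minimal polynomial is
  m_A(x) = Π_λ (x − λ)^{k_λ}
where k_λ is the size of the *largest* Jordan block for λ (equivalently, the smallest k with (A − λI)^k v = 0 for every generalised eigenvector v of λ).

  λ = 3: largest Jordan block has size 3, contributing (x − 3)^3

So m_A(x) = (x - 3)^3 = x^3 - 9*x^2 + 27*x - 27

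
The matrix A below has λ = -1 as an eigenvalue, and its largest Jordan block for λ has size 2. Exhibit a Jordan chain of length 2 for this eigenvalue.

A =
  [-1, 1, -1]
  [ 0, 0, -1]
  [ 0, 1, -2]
A Jordan chain for λ = -1 of length 2:
v_1 = (1, 1, 1)ᵀ
v_2 = (0, 1, 0)ᵀ

Let N = A − (-1)·I. We want v_2 with N^2 v_2 = 0 but N^1 v_2 ≠ 0; then v_{j-1} := N · v_j for j = 2, …, 2.

Pick v_2 = (0, 1, 0)ᵀ.
Then v_1 = N · v_2 = (1, 1, 1)ᵀ.

Sanity check: (A − (-1)·I) v_1 = (0, 0, 0)ᵀ = 0. ✓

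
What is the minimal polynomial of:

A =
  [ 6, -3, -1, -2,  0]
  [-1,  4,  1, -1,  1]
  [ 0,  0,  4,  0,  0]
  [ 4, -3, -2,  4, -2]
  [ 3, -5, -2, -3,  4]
x^5 - 22*x^4 + 193*x^3 - 844*x^2 + 1840*x - 1600

The characteristic polynomial is χ_A(x) = (x - 5)^2*(x - 4)^3, so the eigenvalues are known. The minimal polynomial is
  m_A(x) = Π_λ (x − λ)^{k_λ}
where k_λ is the size of the *largest* Jordan block for λ (equivalently, the smallest k with (A − λI)^k v = 0 for every generalised eigenvector v of λ).

  λ = 4: largest Jordan block has size 3, contributing (x − 4)^3
  λ = 5: largest Jordan block has size 2, contributing (x − 5)^2

So m_A(x) = (x - 5)^2*(x - 4)^3 = x^5 - 22*x^4 + 193*x^3 - 844*x^2 + 1840*x - 1600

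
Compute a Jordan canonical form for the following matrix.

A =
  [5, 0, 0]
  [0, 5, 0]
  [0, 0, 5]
J_1(5) ⊕ J_1(5) ⊕ J_1(5)

The characteristic polynomial is
  det(x·I − A) = x^3 - 15*x^2 + 75*x - 125 = (x - 5)^3

Eigenvalues and multiplicities (the geometric multiplicity of λ is n − rank(A − λI), which equals the number of Jordan blocks for λ):
  λ = 5: algebraic multiplicity = 3, geometric multiplicity = 3

Determining the block sizes for each eigenvalue:
  λ = 5: gm = am = 3, so every block has size 1 → block sizes [1, 1, 1]

Assembling the blocks gives a Jordan form
J =
  [5, 0, 0]
  [0, 5, 0]
  [0, 0, 5]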